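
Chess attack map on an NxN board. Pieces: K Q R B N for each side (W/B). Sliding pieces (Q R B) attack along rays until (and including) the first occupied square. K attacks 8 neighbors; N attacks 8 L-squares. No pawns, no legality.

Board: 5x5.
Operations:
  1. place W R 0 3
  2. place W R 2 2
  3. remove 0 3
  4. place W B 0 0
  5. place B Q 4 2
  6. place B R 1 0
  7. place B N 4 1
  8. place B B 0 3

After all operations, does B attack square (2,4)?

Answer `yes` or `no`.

Op 1: place WR@(0,3)
Op 2: place WR@(2,2)
Op 3: remove (0,3)
Op 4: place WB@(0,0)
Op 5: place BQ@(4,2)
Op 6: place BR@(1,0)
Op 7: place BN@(4,1)
Op 8: place BB@(0,3)
Per-piece attacks for B:
  BB@(0,3): attacks (1,4) (1,2) (2,1) (3,0)
  BR@(1,0): attacks (1,1) (1,2) (1,3) (1,4) (2,0) (3,0) (4,0) (0,0) [ray(-1,0) blocked at (0,0)]
  BN@(4,1): attacks (3,3) (2,2) (2,0)
  BQ@(4,2): attacks (4,3) (4,4) (4,1) (3,2) (2,2) (3,3) (2,4) (3,1) (2,0) [ray(0,-1) blocked at (4,1); ray(-1,0) blocked at (2,2)]
B attacks (2,4): yes

Answer: yes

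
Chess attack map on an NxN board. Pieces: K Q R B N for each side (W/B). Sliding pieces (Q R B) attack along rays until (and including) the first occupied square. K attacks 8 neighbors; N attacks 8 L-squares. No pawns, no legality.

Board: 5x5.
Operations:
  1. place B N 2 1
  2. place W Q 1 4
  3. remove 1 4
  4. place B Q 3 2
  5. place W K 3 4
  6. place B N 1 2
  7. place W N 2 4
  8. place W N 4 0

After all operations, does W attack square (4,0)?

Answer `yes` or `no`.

Op 1: place BN@(2,1)
Op 2: place WQ@(1,4)
Op 3: remove (1,4)
Op 4: place BQ@(3,2)
Op 5: place WK@(3,4)
Op 6: place BN@(1,2)
Op 7: place WN@(2,4)
Op 8: place WN@(4,0)
Per-piece attacks for W:
  WN@(2,4): attacks (3,2) (4,3) (1,2) (0,3)
  WK@(3,4): attacks (3,3) (4,4) (2,4) (4,3) (2,3)
  WN@(4,0): attacks (3,2) (2,1)
W attacks (4,0): no

Answer: no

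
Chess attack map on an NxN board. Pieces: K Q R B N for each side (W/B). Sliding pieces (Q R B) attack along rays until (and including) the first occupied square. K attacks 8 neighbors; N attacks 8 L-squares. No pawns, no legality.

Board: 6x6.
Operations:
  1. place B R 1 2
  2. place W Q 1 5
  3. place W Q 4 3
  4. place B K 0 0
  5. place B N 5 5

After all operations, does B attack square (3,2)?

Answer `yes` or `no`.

Op 1: place BR@(1,2)
Op 2: place WQ@(1,5)
Op 3: place WQ@(4,3)
Op 4: place BK@(0,0)
Op 5: place BN@(5,5)
Per-piece attacks for B:
  BK@(0,0): attacks (0,1) (1,0) (1,1)
  BR@(1,2): attacks (1,3) (1,4) (1,5) (1,1) (1,0) (2,2) (3,2) (4,2) (5,2) (0,2) [ray(0,1) blocked at (1,5)]
  BN@(5,5): attacks (4,3) (3,4)
B attacks (3,2): yes

Answer: yes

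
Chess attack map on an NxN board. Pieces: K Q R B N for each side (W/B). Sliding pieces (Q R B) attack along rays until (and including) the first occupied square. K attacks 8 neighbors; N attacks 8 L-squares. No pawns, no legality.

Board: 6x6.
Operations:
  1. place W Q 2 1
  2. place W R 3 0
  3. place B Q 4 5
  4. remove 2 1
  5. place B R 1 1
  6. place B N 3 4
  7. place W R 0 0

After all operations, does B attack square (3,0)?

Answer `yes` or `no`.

Op 1: place WQ@(2,1)
Op 2: place WR@(3,0)
Op 3: place BQ@(4,5)
Op 4: remove (2,1)
Op 5: place BR@(1,1)
Op 6: place BN@(3,4)
Op 7: place WR@(0,0)
Per-piece attacks for B:
  BR@(1,1): attacks (1,2) (1,3) (1,4) (1,5) (1,0) (2,1) (3,1) (4,1) (5,1) (0,1)
  BN@(3,4): attacks (5,5) (1,5) (4,2) (5,3) (2,2) (1,3)
  BQ@(4,5): attacks (4,4) (4,3) (4,2) (4,1) (4,0) (5,5) (3,5) (2,5) (1,5) (0,5) (5,4) (3,4) [ray(-1,-1) blocked at (3,4)]
B attacks (3,0): no

Answer: no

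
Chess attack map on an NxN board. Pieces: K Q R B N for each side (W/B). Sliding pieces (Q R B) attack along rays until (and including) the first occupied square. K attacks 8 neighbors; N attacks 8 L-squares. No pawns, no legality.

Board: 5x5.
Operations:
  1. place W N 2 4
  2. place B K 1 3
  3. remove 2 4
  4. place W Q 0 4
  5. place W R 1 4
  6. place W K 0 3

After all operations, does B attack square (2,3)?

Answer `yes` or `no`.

Answer: yes

Derivation:
Op 1: place WN@(2,4)
Op 2: place BK@(1,3)
Op 3: remove (2,4)
Op 4: place WQ@(0,4)
Op 5: place WR@(1,4)
Op 6: place WK@(0,3)
Per-piece attacks for B:
  BK@(1,3): attacks (1,4) (1,2) (2,3) (0,3) (2,4) (2,2) (0,4) (0,2)
B attacks (2,3): yes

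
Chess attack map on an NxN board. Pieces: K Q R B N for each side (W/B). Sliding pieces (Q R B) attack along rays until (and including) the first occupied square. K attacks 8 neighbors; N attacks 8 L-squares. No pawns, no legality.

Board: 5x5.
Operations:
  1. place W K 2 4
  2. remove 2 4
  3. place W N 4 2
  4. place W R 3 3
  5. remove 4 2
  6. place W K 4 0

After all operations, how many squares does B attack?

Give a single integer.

Answer: 0

Derivation:
Op 1: place WK@(2,4)
Op 2: remove (2,4)
Op 3: place WN@(4,2)
Op 4: place WR@(3,3)
Op 5: remove (4,2)
Op 6: place WK@(4,0)
Per-piece attacks for B:
Union (0 distinct): (none)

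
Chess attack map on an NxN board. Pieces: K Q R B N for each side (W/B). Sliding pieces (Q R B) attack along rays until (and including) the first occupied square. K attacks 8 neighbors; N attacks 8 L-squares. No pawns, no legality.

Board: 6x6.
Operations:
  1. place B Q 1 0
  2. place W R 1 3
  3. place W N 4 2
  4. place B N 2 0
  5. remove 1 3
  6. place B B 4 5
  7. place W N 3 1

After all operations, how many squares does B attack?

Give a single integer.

Op 1: place BQ@(1,0)
Op 2: place WR@(1,3)
Op 3: place WN@(4,2)
Op 4: place BN@(2,0)
Op 5: remove (1,3)
Op 6: place BB@(4,5)
Op 7: place WN@(3,1)
Per-piece attacks for B:
  BQ@(1,0): attacks (1,1) (1,2) (1,3) (1,4) (1,5) (2,0) (0,0) (2,1) (3,2) (4,3) (5,4) (0,1) [ray(1,0) blocked at (2,0)]
  BN@(2,0): attacks (3,2) (4,1) (1,2) (0,1)
  BB@(4,5): attacks (5,4) (3,4) (2,3) (1,2) (0,1)
Union (15 distinct): (0,0) (0,1) (1,1) (1,2) (1,3) (1,4) (1,5) (2,0) (2,1) (2,3) (3,2) (3,4) (4,1) (4,3) (5,4)

Answer: 15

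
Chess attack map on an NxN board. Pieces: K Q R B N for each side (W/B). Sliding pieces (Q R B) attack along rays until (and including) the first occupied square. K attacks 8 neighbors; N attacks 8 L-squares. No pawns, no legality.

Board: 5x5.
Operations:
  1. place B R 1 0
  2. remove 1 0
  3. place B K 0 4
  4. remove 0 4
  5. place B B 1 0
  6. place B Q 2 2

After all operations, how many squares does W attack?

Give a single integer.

Op 1: place BR@(1,0)
Op 2: remove (1,0)
Op 3: place BK@(0,4)
Op 4: remove (0,4)
Op 5: place BB@(1,0)
Op 6: place BQ@(2,2)
Per-piece attacks for W:
Union (0 distinct): (none)

Answer: 0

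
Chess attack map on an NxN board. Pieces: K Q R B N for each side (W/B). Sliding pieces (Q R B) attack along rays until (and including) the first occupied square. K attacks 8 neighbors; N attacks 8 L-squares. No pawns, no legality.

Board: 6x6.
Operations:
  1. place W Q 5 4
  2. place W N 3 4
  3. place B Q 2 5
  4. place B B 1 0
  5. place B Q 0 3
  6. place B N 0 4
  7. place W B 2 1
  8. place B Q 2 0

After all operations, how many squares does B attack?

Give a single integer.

Op 1: place WQ@(5,4)
Op 2: place WN@(3,4)
Op 3: place BQ@(2,5)
Op 4: place BB@(1,0)
Op 5: place BQ@(0,3)
Op 6: place BN@(0,4)
Op 7: place WB@(2,1)
Op 8: place BQ@(2,0)
Per-piece attacks for B:
  BQ@(0,3): attacks (0,4) (0,2) (0,1) (0,0) (1,3) (2,3) (3,3) (4,3) (5,3) (1,4) (2,5) (1,2) (2,1) [ray(0,1) blocked at (0,4); ray(1,1) blocked at (2,5); ray(1,-1) blocked at (2,1)]
  BN@(0,4): attacks (2,5) (1,2) (2,3)
  BB@(1,0): attacks (2,1) (0,1) [ray(1,1) blocked at (2,1)]
  BQ@(2,0): attacks (2,1) (3,0) (4,0) (5,0) (1,0) (3,1) (4,2) (5,3) (1,1) (0,2) [ray(0,1) blocked at (2,1); ray(-1,0) blocked at (1,0)]
  BQ@(2,5): attacks (2,4) (2,3) (2,2) (2,1) (3,5) (4,5) (5,5) (1,5) (0,5) (3,4) (1,4) (0,3) [ray(0,-1) blocked at (2,1); ray(1,-1) blocked at (3,4); ray(-1,-1) blocked at (0,3)]
Union (29 distinct): (0,0) (0,1) (0,2) (0,3) (0,4) (0,5) (1,0) (1,1) (1,2) (1,3) (1,4) (1,5) (2,1) (2,2) (2,3) (2,4) (2,5) (3,0) (3,1) (3,3) (3,4) (3,5) (4,0) (4,2) (4,3) (4,5) (5,0) (5,3) (5,5)

Answer: 29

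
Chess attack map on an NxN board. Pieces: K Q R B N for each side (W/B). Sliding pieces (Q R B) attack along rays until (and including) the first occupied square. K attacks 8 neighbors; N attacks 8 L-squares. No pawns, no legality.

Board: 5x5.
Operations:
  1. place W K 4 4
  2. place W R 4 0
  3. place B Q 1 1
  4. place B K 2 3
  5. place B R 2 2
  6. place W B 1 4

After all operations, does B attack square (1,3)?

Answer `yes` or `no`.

Op 1: place WK@(4,4)
Op 2: place WR@(4,0)
Op 3: place BQ@(1,1)
Op 4: place BK@(2,3)
Op 5: place BR@(2,2)
Op 6: place WB@(1,4)
Per-piece attacks for B:
  BQ@(1,1): attacks (1,2) (1,3) (1,4) (1,0) (2,1) (3,1) (4,1) (0,1) (2,2) (2,0) (0,2) (0,0) [ray(0,1) blocked at (1,4); ray(1,1) blocked at (2,2)]
  BR@(2,2): attacks (2,3) (2,1) (2,0) (3,2) (4,2) (1,2) (0,2) [ray(0,1) blocked at (2,3)]
  BK@(2,3): attacks (2,4) (2,2) (3,3) (1,3) (3,4) (3,2) (1,4) (1,2)
B attacks (1,3): yes

Answer: yes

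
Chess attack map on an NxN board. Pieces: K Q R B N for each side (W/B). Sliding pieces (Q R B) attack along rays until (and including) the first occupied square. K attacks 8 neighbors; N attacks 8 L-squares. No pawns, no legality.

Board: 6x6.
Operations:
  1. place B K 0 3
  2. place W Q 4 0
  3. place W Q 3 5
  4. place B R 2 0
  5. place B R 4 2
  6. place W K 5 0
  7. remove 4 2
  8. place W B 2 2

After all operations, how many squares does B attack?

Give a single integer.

Answer: 11

Derivation:
Op 1: place BK@(0,3)
Op 2: place WQ@(4,0)
Op 3: place WQ@(3,5)
Op 4: place BR@(2,0)
Op 5: place BR@(4,2)
Op 6: place WK@(5,0)
Op 7: remove (4,2)
Op 8: place WB@(2,2)
Per-piece attacks for B:
  BK@(0,3): attacks (0,4) (0,2) (1,3) (1,4) (1,2)
  BR@(2,0): attacks (2,1) (2,2) (3,0) (4,0) (1,0) (0,0) [ray(0,1) blocked at (2,2); ray(1,0) blocked at (4,0)]
Union (11 distinct): (0,0) (0,2) (0,4) (1,0) (1,2) (1,3) (1,4) (2,1) (2,2) (3,0) (4,0)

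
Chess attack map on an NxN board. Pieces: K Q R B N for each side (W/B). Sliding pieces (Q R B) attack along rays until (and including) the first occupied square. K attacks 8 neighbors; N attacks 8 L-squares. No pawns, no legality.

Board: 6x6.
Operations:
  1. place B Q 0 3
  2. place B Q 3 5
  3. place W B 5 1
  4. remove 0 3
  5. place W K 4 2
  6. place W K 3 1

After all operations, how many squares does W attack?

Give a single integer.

Op 1: place BQ@(0,3)
Op 2: place BQ@(3,5)
Op 3: place WB@(5,1)
Op 4: remove (0,3)
Op 5: place WK@(4,2)
Op 6: place WK@(3,1)
Per-piece attacks for W:
  WK@(3,1): attacks (3,2) (3,0) (4,1) (2,1) (4,2) (4,0) (2,2) (2,0)
  WK@(4,2): attacks (4,3) (4,1) (5,2) (3,2) (5,3) (5,1) (3,3) (3,1)
  WB@(5,1): attacks (4,2) (4,0) [ray(-1,1) blocked at (4,2)]
Union (14 distinct): (2,0) (2,1) (2,2) (3,0) (3,1) (3,2) (3,3) (4,0) (4,1) (4,2) (4,3) (5,1) (5,2) (5,3)

Answer: 14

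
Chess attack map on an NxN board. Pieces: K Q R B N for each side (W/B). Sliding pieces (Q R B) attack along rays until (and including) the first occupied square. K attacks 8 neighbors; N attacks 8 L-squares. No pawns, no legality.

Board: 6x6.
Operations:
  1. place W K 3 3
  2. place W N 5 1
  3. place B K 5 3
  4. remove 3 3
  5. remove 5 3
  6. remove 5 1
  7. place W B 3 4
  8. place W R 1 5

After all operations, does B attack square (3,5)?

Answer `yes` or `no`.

Op 1: place WK@(3,3)
Op 2: place WN@(5,1)
Op 3: place BK@(5,3)
Op 4: remove (3,3)
Op 5: remove (5,3)
Op 6: remove (5,1)
Op 7: place WB@(3,4)
Op 8: place WR@(1,5)
Per-piece attacks for B:
B attacks (3,5): no

Answer: no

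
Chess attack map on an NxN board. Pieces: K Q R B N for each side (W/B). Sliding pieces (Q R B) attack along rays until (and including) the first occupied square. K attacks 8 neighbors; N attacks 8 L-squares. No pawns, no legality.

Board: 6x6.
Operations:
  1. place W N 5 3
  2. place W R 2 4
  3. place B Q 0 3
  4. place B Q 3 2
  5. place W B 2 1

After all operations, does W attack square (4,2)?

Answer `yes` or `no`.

Op 1: place WN@(5,3)
Op 2: place WR@(2,4)
Op 3: place BQ@(0,3)
Op 4: place BQ@(3,2)
Op 5: place WB@(2,1)
Per-piece attacks for W:
  WB@(2,1): attacks (3,2) (3,0) (1,2) (0,3) (1,0) [ray(1,1) blocked at (3,2); ray(-1,1) blocked at (0,3)]
  WR@(2,4): attacks (2,5) (2,3) (2,2) (2,1) (3,4) (4,4) (5,4) (1,4) (0,4) [ray(0,-1) blocked at (2,1)]
  WN@(5,3): attacks (4,5) (3,4) (4,1) (3,2)
W attacks (4,2): no

Answer: no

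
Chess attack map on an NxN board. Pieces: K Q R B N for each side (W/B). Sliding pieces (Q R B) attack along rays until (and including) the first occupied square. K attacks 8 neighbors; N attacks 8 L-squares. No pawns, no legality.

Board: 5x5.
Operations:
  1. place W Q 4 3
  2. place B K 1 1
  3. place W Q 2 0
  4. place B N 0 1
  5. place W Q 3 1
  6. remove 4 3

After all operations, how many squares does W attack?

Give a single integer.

Answer: 18

Derivation:
Op 1: place WQ@(4,3)
Op 2: place BK@(1,1)
Op 3: place WQ@(2,0)
Op 4: place BN@(0,1)
Op 5: place WQ@(3,1)
Op 6: remove (4,3)
Per-piece attacks for W:
  WQ@(2,0): attacks (2,1) (2,2) (2,3) (2,4) (3,0) (4,0) (1,0) (0,0) (3,1) (1,1) [ray(1,1) blocked at (3,1); ray(-1,1) blocked at (1,1)]
  WQ@(3,1): attacks (3,2) (3,3) (3,4) (3,0) (4,1) (2,1) (1,1) (4,2) (4,0) (2,2) (1,3) (0,4) (2,0) [ray(-1,0) blocked at (1,1); ray(-1,-1) blocked at (2,0)]
Union (18 distinct): (0,0) (0,4) (1,0) (1,1) (1,3) (2,0) (2,1) (2,2) (2,3) (2,4) (3,0) (3,1) (3,2) (3,3) (3,4) (4,0) (4,1) (4,2)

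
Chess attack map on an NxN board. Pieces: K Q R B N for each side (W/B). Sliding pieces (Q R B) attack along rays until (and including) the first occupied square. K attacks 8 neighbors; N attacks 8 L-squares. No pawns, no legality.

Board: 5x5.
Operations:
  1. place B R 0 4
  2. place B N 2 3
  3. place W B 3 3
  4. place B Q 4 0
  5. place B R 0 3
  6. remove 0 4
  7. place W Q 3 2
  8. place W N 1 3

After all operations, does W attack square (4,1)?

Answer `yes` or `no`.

Op 1: place BR@(0,4)
Op 2: place BN@(2,3)
Op 3: place WB@(3,3)
Op 4: place BQ@(4,0)
Op 5: place BR@(0,3)
Op 6: remove (0,4)
Op 7: place WQ@(3,2)
Op 8: place WN@(1,3)
Per-piece attacks for W:
  WN@(1,3): attacks (3,4) (2,1) (3,2) (0,1)
  WQ@(3,2): attacks (3,3) (3,1) (3,0) (4,2) (2,2) (1,2) (0,2) (4,3) (4,1) (2,3) (2,1) (1,0) [ray(0,1) blocked at (3,3); ray(-1,1) blocked at (2,3)]
  WB@(3,3): attacks (4,4) (4,2) (2,4) (2,2) (1,1) (0,0)
W attacks (4,1): yes

Answer: yes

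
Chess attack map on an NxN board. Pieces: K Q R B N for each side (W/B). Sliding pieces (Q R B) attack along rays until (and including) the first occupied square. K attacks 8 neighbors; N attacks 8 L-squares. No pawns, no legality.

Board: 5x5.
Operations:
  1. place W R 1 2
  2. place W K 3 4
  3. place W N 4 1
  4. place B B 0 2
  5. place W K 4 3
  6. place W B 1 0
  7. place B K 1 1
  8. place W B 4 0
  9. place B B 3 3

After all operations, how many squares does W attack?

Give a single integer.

Answer: 18

Derivation:
Op 1: place WR@(1,2)
Op 2: place WK@(3,4)
Op 3: place WN@(4,1)
Op 4: place BB@(0,2)
Op 5: place WK@(4,3)
Op 6: place WB@(1,0)
Op 7: place BK@(1,1)
Op 8: place WB@(4,0)
Op 9: place BB@(3,3)
Per-piece attacks for W:
  WB@(1,0): attacks (2,1) (3,2) (4,3) (0,1) [ray(1,1) blocked at (4,3)]
  WR@(1,2): attacks (1,3) (1,4) (1,1) (2,2) (3,2) (4,2) (0,2) [ray(0,-1) blocked at (1,1); ray(-1,0) blocked at (0,2)]
  WK@(3,4): attacks (3,3) (4,4) (2,4) (4,3) (2,3)
  WB@(4,0): attacks (3,1) (2,2) (1,3) (0,4)
  WN@(4,1): attacks (3,3) (2,2) (2,0)
  WK@(4,3): attacks (4,4) (4,2) (3,3) (3,4) (3,2)
Union (18 distinct): (0,1) (0,2) (0,4) (1,1) (1,3) (1,4) (2,0) (2,1) (2,2) (2,3) (2,4) (3,1) (3,2) (3,3) (3,4) (4,2) (4,3) (4,4)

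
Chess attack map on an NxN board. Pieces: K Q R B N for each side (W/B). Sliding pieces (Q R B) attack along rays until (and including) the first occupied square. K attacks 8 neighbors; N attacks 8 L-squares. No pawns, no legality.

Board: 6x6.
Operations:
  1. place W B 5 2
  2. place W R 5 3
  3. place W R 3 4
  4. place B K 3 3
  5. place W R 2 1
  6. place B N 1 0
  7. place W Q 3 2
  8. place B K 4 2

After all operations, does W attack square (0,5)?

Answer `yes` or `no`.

Answer: yes

Derivation:
Op 1: place WB@(5,2)
Op 2: place WR@(5,3)
Op 3: place WR@(3,4)
Op 4: place BK@(3,3)
Op 5: place WR@(2,1)
Op 6: place BN@(1,0)
Op 7: place WQ@(3,2)
Op 8: place BK@(4,2)
Per-piece attacks for W:
  WR@(2,1): attacks (2,2) (2,3) (2,4) (2,5) (2,0) (3,1) (4,1) (5,1) (1,1) (0,1)
  WQ@(3,2): attacks (3,3) (3,1) (3,0) (4,2) (2,2) (1,2) (0,2) (4,3) (5,4) (4,1) (5,0) (2,3) (1,4) (0,5) (2,1) [ray(0,1) blocked at (3,3); ray(1,0) blocked at (4,2); ray(-1,-1) blocked at (2,1)]
  WR@(3,4): attacks (3,5) (3,3) (4,4) (5,4) (2,4) (1,4) (0,4) [ray(0,-1) blocked at (3,3)]
  WB@(5,2): attacks (4,3) (3,4) (4,1) (3,0) [ray(-1,1) blocked at (3,4)]
  WR@(5,3): attacks (5,4) (5,5) (5,2) (4,3) (3,3) [ray(0,-1) blocked at (5,2); ray(-1,0) blocked at (3,3)]
W attacks (0,5): yes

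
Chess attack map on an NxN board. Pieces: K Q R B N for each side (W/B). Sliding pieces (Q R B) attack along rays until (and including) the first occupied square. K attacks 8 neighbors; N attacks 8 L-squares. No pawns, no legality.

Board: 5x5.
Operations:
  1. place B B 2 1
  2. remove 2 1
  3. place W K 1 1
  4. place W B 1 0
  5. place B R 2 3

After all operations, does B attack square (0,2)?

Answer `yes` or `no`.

Op 1: place BB@(2,1)
Op 2: remove (2,1)
Op 3: place WK@(1,1)
Op 4: place WB@(1,0)
Op 5: place BR@(2,3)
Per-piece attacks for B:
  BR@(2,3): attacks (2,4) (2,2) (2,1) (2,0) (3,3) (4,3) (1,3) (0,3)
B attacks (0,2): no

Answer: no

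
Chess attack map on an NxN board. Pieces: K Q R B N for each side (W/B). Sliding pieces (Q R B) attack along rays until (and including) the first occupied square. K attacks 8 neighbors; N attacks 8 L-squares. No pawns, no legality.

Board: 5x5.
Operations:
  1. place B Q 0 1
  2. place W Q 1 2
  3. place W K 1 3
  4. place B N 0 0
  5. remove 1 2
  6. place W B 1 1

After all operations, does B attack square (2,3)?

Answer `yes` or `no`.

Op 1: place BQ@(0,1)
Op 2: place WQ@(1,2)
Op 3: place WK@(1,3)
Op 4: place BN@(0,0)
Op 5: remove (1,2)
Op 6: place WB@(1,1)
Per-piece attacks for B:
  BN@(0,0): attacks (1,2) (2,1)
  BQ@(0,1): attacks (0,2) (0,3) (0,4) (0,0) (1,1) (1,2) (2,3) (3,4) (1,0) [ray(0,-1) blocked at (0,0); ray(1,0) blocked at (1,1)]
B attacks (2,3): yes

Answer: yes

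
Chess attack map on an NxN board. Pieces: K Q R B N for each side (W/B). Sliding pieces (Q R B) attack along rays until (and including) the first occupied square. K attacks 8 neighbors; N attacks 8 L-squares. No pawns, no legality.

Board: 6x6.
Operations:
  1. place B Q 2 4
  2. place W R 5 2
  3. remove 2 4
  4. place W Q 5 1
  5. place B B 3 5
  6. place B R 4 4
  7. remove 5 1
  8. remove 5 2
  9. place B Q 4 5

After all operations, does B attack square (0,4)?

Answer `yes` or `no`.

Answer: yes

Derivation:
Op 1: place BQ@(2,4)
Op 2: place WR@(5,2)
Op 3: remove (2,4)
Op 4: place WQ@(5,1)
Op 5: place BB@(3,5)
Op 6: place BR@(4,4)
Op 7: remove (5,1)
Op 8: remove (5,2)
Op 9: place BQ@(4,5)
Per-piece attacks for B:
  BB@(3,5): attacks (4,4) (2,4) (1,3) (0,2) [ray(1,-1) blocked at (4,4)]
  BR@(4,4): attacks (4,5) (4,3) (4,2) (4,1) (4,0) (5,4) (3,4) (2,4) (1,4) (0,4) [ray(0,1) blocked at (4,5)]
  BQ@(4,5): attacks (4,4) (5,5) (3,5) (5,4) (3,4) (2,3) (1,2) (0,1) [ray(0,-1) blocked at (4,4); ray(-1,0) blocked at (3,5)]
B attacks (0,4): yes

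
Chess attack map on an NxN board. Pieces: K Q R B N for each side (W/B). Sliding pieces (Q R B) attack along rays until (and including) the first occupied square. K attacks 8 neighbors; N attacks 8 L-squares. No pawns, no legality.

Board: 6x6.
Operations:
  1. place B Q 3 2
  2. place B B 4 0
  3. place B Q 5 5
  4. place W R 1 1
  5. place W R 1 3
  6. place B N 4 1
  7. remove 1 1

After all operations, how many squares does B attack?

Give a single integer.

Op 1: place BQ@(3,2)
Op 2: place BB@(4,0)
Op 3: place BQ@(5,5)
Op 4: place WR@(1,1)
Op 5: place WR@(1,3)
Op 6: place BN@(4,1)
Op 7: remove (1,1)
Per-piece attacks for B:
  BQ@(3,2): attacks (3,3) (3,4) (3,5) (3,1) (3,0) (4,2) (5,2) (2,2) (1,2) (0,2) (4,3) (5,4) (4,1) (2,3) (1,4) (0,5) (2,1) (1,0) [ray(1,-1) blocked at (4,1)]
  BB@(4,0): attacks (5,1) (3,1) (2,2) (1,3) [ray(-1,1) blocked at (1,3)]
  BN@(4,1): attacks (5,3) (3,3) (2,2) (2,0)
  BQ@(5,5): attacks (5,4) (5,3) (5,2) (5,1) (5,0) (4,5) (3,5) (2,5) (1,5) (0,5) (4,4) (3,3) (2,2) (1,1) (0,0)
Union (29 distinct): (0,0) (0,2) (0,5) (1,0) (1,1) (1,2) (1,3) (1,4) (1,5) (2,0) (2,1) (2,2) (2,3) (2,5) (3,0) (3,1) (3,3) (3,4) (3,5) (4,1) (4,2) (4,3) (4,4) (4,5) (5,0) (5,1) (5,2) (5,3) (5,4)

Answer: 29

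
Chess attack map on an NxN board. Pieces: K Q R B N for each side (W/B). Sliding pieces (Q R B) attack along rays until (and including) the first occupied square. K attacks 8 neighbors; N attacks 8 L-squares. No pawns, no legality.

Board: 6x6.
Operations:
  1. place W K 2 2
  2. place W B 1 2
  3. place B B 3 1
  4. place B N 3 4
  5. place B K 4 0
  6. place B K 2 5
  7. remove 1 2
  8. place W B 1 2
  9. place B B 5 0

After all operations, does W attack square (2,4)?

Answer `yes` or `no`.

Op 1: place WK@(2,2)
Op 2: place WB@(1,2)
Op 3: place BB@(3,1)
Op 4: place BN@(3,4)
Op 5: place BK@(4,0)
Op 6: place BK@(2,5)
Op 7: remove (1,2)
Op 8: place WB@(1,2)
Op 9: place BB@(5,0)
Per-piece attacks for W:
  WB@(1,2): attacks (2,3) (3,4) (2,1) (3,0) (0,3) (0,1) [ray(1,1) blocked at (3,4)]
  WK@(2,2): attacks (2,3) (2,1) (3,2) (1,2) (3,3) (3,1) (1,3) (1,1)
W attacks (2,4): no

Answer: no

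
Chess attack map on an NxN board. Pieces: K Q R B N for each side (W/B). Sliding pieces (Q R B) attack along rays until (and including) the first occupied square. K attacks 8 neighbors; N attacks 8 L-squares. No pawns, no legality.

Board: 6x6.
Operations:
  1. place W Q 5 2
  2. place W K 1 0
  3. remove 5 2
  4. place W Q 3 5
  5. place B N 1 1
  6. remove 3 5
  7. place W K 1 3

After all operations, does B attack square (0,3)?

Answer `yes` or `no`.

Answer: yes

Derivation:
Op 1: place WQ@(5,2)
Op 2: place WK@(1,0)
Op 3: remove (5,2)
Op 4: place WQ@(3,5)
Op 5: place BN@(1,1)
Op 6: remove (3,5)
Op 7: place WK@(1,3)
Per-piece attacks for B:
  BN@(1,1): attacks (2,3) (3,2) (0,3) (3,0)
B attacks (0,3): yes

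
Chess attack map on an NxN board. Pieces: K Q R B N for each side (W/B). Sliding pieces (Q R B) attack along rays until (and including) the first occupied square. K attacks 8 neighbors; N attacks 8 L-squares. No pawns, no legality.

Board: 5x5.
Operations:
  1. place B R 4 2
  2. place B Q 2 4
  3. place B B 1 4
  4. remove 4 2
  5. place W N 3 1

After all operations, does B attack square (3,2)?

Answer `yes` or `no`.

Op 1: place BR@(4,2)
Op 2: place BQ@(2,4)
Op 3: place BB@(1,4)
Op 4: remove (4,2)
Op 5: place WN@(3,1)
Per-piece attacks for B:
  BB@(1,4): attacks (2,3) (3,2) (4,1) (0,3)
  BQ@(2,4): attacks (2,3) (2,2) (2,1) (2,0) (3,4) (4,4) (1,4) (3,3) (4,2) (1,3) (0,2) [ray(-1,0) blocked at (1,4)]
B attacks (3,2): yes

Answer: yes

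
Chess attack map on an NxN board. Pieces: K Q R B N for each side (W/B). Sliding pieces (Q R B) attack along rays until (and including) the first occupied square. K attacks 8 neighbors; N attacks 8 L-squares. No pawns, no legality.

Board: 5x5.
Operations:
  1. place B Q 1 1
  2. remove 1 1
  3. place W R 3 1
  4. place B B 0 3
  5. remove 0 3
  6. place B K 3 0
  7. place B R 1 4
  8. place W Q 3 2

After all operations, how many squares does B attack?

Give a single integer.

Op 1: place BQ@(1,1)
Op 2: remove (1,1)
Op 3: place WR@(3,1)
Op 4: place BB@(0,3)
Op 5: remove (0,3)
Op 6: place BK@(3,0)
Op 7: place BR@(1,4)
Op 8: place WQ@(3,2)
Per-piece attacks for B:
  BR@(1,4): attacks (1,3) (1,2) (1,1) (1,0) (2,4) (3,4) (4,4) (0,4)
  BK@(3,0): attacks (3,1) (4,0) (2,0) (4,1) (2,1)
Union (13 distinct): (0,4) (1,0) (1,1) (1,2) (1,3) (2,0) (2,1) (2,4) (3,1) (3,4) (4,0) (4,1) (4,4)

Answer: 13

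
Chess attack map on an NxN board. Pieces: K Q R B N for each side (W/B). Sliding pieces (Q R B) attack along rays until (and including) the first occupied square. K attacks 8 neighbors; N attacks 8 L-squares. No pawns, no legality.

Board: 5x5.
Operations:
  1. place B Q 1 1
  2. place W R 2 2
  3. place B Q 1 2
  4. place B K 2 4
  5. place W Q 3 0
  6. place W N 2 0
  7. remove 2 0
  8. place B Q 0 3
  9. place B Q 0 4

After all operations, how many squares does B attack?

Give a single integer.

Op 1: place BQ@(1,1)
Op 2: place WR@(2,2)
Op 3: place BQ@(1,2)
Op 4: place BK@(2,4)
Op 5: place WQ@(3,0)
Op 6: place WN@(2,0)
Op 7: remove (2,0)
Op 8: place BQ@(0,3)
Op 9: place BQ@(0,4)
Per-piece attacks for B:
  BQ@(0,3): attacks (0,4) (0,2) (0,1) (0,0) (1,3) (2,3) (3,3) (4,3) (1,4) (1,2) [ray(0,1) blocked at (0,4); ray(1,-1) blocked at (1,2)]
  BQ@(0,4): attacks (0,3) (1,4) (2,4) (1,3) (2,2) [ray(0,-1) blocked at (0,3); ray(1,0) blocked at (2,4); ray(1,-1) blocked at (2,2)]
  BQ@(1,1): attacks (1,2) (1,0) (2,1) (3,1) (4,1) (0,1) (2,2) (2,0) (0,2) (0,0) [ray(0,1) blocked at (1,2); ray(1,1) blocked at (2,2)]
  BQ@(1,2): attacks (1,3) (1,4) (1,1) (2,2) (0,2) (2,3) (3,4) (2,1) (3,0) (0,3) (0,1) [ray(0,-1) blocked at (1,1); ray(1,0) blocked at (2,2); ray(1,-1) blocked at (3,0); ray(-1,1) blocked at (0,3)]
  BK@(2,4): attacks (2,3) (3,4) (1,4) (3,3) (1,3)
Union (21 distinct): (0,0) (0,1) (0,2) (0,3) (0,4) (1,0) (1,1) (1,2) (1,3) (1,4) (2,0) (2,1) (2,2) (2,3) (2,4) (3,0) (3,1) (3,3) (3,4) (4,1) (4,3)

Answer: 21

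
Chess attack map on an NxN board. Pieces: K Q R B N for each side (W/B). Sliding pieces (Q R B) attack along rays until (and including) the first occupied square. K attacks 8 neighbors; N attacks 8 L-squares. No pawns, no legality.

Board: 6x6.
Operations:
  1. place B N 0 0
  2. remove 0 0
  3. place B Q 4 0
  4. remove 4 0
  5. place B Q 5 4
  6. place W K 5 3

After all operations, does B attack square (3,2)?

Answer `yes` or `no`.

Answer: yes

Derivation:
Op 1: place BN@(0,0)
Op 2: remove (0,0)
Op 3: place BQ@(4,0)
Op 4: remove (4,0)
Op 5: place BQ@(5,4)
Op 6: place WK@(5,3)
Per-piece attacks for B:
  BQ@(5,4): attacks (5,5) (5,3) (4,4) (3,4) (2,4) (1,4) (0,4) (4,5) (4,3) (3,2) (2,1) (1,0) [ray(0,-1) blocked at (5,3)]
B attacks (3,2): yes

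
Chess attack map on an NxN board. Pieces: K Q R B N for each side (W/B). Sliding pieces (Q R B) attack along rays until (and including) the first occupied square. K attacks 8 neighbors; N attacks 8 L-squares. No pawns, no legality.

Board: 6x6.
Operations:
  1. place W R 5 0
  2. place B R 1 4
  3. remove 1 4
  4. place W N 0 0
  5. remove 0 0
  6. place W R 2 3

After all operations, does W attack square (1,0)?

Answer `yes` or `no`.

Op 1: place WR@(5,0)
Op 2: place BR@(1,4)
Op 3: remove (1,4)
Op 4: place WN@(0,0)
Op 5: remove (0,0)
Op 6: place WR@(2,3)
Per-piece attacks for W:
  WR@(2,3): attacks (2,4) (2,5) (2,2) (2,1) (2,0) (3,3) (4,3) (5,3) (1,3) (0,3)
  WR@(5,0): attacks (5,1) (5,2) (5,3) (5,4) (5,5) (4,0) (3,0) (2,0) (1,0) (0,0)
W attacks (1,0): yes

Answer: yes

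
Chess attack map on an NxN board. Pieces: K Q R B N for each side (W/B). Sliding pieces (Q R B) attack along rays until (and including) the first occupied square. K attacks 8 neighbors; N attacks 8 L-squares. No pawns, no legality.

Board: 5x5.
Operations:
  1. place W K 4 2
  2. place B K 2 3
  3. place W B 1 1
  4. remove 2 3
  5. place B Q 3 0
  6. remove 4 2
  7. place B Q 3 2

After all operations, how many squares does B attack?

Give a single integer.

Answer: 19

Derivation:
Op 1: place WK@(4,2)
Op 2: place BK@(2,3)
Op 3: place WB@(1,1)
Op 4: remove (2,3)
Op 5: place BQ@(3,0)
Op 6: remove (4,2)
Op 7: place BQ@(3,2)
Per-piece attacks for B:
  BQ@(3,0): attacks (3,1) (3,2) (4,0) (2,0) (1,0) (0,0) (4,1) (2,1) (1,2) (0,3) [ray(0,1) blocked at (3,2)]
  BQ@(3,2): attacks (3,3) (3,4) (3,1) (3,0) (4,2) (2,2) (1,2) (0,2) (4,3) (4,1) (2,3) (1,4) (2,1) (1,0) [ray(0,-1) blocked at (3,0)]
Union (19 distinct): (0,0) (0,2) (0,3) (1,0) (1,2) (1,4) (2,0) (2,1) (2,2) (2,3) (3,0) (3,1) (3,2) (3,3) (3,4) (4,0) (4,1) (4,2) (4,3)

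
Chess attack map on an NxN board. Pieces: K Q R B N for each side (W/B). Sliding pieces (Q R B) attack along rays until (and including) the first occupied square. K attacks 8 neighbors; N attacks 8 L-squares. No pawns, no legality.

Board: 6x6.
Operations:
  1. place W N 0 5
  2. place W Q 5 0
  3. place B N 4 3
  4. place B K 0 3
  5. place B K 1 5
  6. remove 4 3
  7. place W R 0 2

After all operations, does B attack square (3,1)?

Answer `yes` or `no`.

Op 1: place WN@(0,5)
Op 2: place WQ@(5,0)
Op 3: place BN@(4,3)
Op 4: place BK@(0,3)
Op 5: place BK@(1,5)
Op 6: remove (4,3)
Op 7: place WR@(0,2)
Per-piece attacks for B:
  BK@(0,3): attacks (0,4) (0,2) (1,3) (1,4) (1,2)
  BK@(1,5): attacks (1,4) (2,5) (0,5) (2,4) (0,4)
B attacks (3,1): no

Answer: no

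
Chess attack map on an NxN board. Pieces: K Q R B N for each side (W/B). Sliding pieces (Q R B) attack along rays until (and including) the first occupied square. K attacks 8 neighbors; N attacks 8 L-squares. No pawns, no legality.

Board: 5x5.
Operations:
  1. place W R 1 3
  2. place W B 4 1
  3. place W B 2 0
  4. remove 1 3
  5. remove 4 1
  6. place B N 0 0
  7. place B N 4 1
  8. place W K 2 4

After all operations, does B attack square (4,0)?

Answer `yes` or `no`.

Answer: no

Derivation:
Op 1: place WR@(1,3)
Op 2: place WB@(4,1)
Op 3: place WB@(2,0)
Op 4: remove (1,3)
Op 5: remove (4,1)
Op 6: place BN@(0,0)
Op 7: place BN@(4,1)
Op 8: place WK@(2,4)
Per-piece attacks for B:
  BN@(0,0): attacks (1,2) (2,1)
  BN@(4,1): attacks (3,3) (2,2) (2,0)
B attacks (4,0): no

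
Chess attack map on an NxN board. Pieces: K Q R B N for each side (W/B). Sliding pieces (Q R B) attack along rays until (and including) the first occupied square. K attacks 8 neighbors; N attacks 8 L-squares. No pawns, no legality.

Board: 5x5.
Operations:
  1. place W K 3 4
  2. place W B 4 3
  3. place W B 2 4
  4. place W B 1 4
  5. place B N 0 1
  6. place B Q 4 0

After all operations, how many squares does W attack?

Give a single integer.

Op 1: place WK@(3,4)
Op 2: place WB@(4,3)
Op 3: place WB@(2,4)
Op 4: place WB@(1,4)
Op 5: place BN@(0,1)
Op 6: place BQ@(4,0)
Per-piece attacks for W:
  WB@(1,4): attacks (2,3) (3,2) (4,1) (0,3)
  WB@(2,4): attacks (3,3) (4,2) (1,3) (0,2)
  WK@(3,4): attacks (3,3) (4,4) (2,4) (4,3) (2,3)
  WB@(4,3): attacks (3,4) (3,2) (2,1) (1,0) [ray(-1,1) blocked at (3,4)]
Union (14 distinct): (0,2) (0,3) (1,0) (1,3) (2,1) (2,3) (2,4) (3,2) (3,3) (3,4) (4,1) (4,2) (4,3) (4,4)

Answer: 14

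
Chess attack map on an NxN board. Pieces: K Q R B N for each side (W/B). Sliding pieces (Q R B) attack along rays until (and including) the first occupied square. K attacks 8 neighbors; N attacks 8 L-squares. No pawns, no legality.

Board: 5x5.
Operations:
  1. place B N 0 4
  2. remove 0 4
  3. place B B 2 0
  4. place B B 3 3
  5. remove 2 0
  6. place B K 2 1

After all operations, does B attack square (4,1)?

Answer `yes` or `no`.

Answer: no

Derivation:
Op 1: place BN@(0,4)
Op 2: remove (0,4)
Op 3: place BB@(2,0)
Op 4: place BB@(3,3)
Op 5: remove (2,0)
Op 6: place BK@(2,1)
Per-piece attacks for B:
  BK@(2,1): attacks (2,2) (2,0) (3,1) (1,1) (3,2) (3,0) (1,2) (1,0)
  BB@(3,3): attacks (4,4) (4,2) (2,4) (2,2) (1,1) (0,0)
B attacks (4,1): no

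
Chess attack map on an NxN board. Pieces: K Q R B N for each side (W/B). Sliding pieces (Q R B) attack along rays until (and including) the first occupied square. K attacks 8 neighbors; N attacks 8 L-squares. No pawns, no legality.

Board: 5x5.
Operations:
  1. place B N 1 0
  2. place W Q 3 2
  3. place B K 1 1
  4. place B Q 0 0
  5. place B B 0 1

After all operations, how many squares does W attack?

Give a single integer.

Op 1: place BN@(1,0)
Op 2: place WQ@(3,2)
Op 3: place BK@(1,1)
Op 4: place BQ@(0,0)
Op 5: place BB@(0,1)
Per-piece attacks for W:
  WQ@(3,2): attacks (3,3) (3,4) (3,1) (3,0) (4,2) (2,2) (1,2) (0,2) (4,3) (4,1) (2,3) (1,4) (2,1) (1,0) [ray(-1,-1) blocked at (1,0)]
Union (14 distinct): (0,2) (1,0) (1,2) (1,4) (2,1) (2,2) (2,3) (3,0) (3,1) (3,3) (3,4) (4,1) (4,2) (4,3)

Answer: 14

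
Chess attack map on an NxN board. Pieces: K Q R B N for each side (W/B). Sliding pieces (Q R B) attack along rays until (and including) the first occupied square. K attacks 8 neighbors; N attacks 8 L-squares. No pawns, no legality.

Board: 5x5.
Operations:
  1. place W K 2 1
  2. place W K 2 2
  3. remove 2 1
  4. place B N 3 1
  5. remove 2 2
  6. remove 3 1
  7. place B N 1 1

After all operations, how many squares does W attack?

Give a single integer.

Op 1: place WK@(2,1)
Op 2: place WK@(2,2)
Op 3: remove (2,1)
Op 4: place BN@(3,1)
Op 5: remove (2,2)
Op 6: remove (3,1)
Op 7: place BN@(1,1)
Per-piece attacks for W:
Union (0 distinct): (none)

Answer: 0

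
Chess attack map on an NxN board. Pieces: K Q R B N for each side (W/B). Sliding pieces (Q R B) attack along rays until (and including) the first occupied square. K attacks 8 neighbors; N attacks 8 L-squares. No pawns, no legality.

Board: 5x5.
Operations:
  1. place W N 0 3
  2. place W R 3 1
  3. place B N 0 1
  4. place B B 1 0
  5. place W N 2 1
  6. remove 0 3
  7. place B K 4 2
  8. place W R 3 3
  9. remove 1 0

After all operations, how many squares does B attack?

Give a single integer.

Op 1: place WN@(0,3)
Op 2: place WR@(3,1)
Op 3: place BN@(0,1)
Op 4: place BB@(1,0)
Op 5: place WN@(2,1)
Op 6: remove (0,3)
Op 7: place BK@(4,2)
Op 8: place WR@(3,3)
Op 9: remove (1,0)
Per-piece attacks for B:
  BN@(0,1): attacks (1,3) (2,2) (2,0)
  BK@(4,2): attacks (4,3) (4,1) (3,2) (3,3) (3,1)
Union (8 distinct): (1,3) (2,0) (2,2) (3,1) (3,2) (3,3) (4,1) (4,3)

Answer: 8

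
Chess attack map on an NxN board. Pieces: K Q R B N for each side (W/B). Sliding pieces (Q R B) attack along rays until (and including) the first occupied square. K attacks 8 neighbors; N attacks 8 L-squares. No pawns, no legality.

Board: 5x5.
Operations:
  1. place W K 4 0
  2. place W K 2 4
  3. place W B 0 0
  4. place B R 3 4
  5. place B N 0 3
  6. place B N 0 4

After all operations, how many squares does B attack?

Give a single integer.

Op 1: place WK@(4,0)
Op 2: place WK@(2,4)
Op 3: place WB@(0,0)
Op 4: place BR@(3,4)
Op 5: place BN@(0,3)
Op 6: place BN@(0,4)
Per-piece attacks for B:
  BN@(0,3): attacks (2,4) (1,1) (2,2)
  BN@(0,4): attacks (1,2) (2,3)
  BR@(3,4): attacks (3,3) (3,2) (3,1) (3,0) (4,4) (2,4) [ray(-1,0) blocked at (2,4)]
Union (10 distinct): (1,1) (1,2) (2,2) (2,3) (2,4) (3,0) (3,1) (3,2) (3,3) (4,4)

Answer: 10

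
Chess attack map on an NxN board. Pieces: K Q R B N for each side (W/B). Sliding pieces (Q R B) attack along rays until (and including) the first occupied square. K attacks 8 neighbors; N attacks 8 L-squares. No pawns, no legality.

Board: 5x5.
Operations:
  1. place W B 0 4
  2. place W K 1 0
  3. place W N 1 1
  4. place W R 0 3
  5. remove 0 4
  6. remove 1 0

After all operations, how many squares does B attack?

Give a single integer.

Answer: 0

Derivation:
Op 1: place WB@(0,4)
Op 2: place WK@(1,0)
Op 3: place WN@(1,1)
Op 4: place WR@(0,3)
Op 5: remove (0,4)
Op 6: remove (1,0)
Per-piece attacks for B:
Union (0 distinct): (none)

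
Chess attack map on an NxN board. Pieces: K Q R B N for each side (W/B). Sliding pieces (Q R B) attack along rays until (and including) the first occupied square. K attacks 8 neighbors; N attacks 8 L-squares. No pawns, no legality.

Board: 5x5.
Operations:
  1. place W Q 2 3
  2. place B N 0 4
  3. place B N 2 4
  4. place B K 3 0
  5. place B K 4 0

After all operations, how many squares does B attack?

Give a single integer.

Answer: 11

Derivation:
Op 1: place WQ@(2,3)
Op 2: place BN@(0,4)
Op 3: place BN@(2,4)
Op 4: place BK@(3,0)
Op 5: place BK@(4,0)
Per-piece attacks for B:
  BN@(0,4): attacks (1,2) (2,3)
  BN@(2,4): attacks (3,2) (4,3) (1,2) (0,3)
  BK@(3,0): attacks (3,1) (4,0) (2,0) (4,1) (2,1)
  BK@(4,0): attacks (4,1) (3,0) (3,1)
Union (11 distinct): (0,3) (1,2) (2,0) (2,1) (2,3) (3,0) (3,1) (3,2) (4,0) (4,1) (4,3)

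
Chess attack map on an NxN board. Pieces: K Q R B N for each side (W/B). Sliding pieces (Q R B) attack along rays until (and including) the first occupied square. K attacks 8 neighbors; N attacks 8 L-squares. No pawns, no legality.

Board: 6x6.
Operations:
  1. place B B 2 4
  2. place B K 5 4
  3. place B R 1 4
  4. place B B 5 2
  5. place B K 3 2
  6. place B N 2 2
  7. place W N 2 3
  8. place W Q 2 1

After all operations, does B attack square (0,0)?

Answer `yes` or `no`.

Answer: no

Derivation:
Op 1: place BB@(2,4)
Op 2: place BK@(5,4)
Op 3: place BR@(1,4)
Op 4: place BB@(5,2)
Op 5: place BK@(3,2)
Op 6: place BN@(2,2)
Op 7: place WN@(2,3)
Op 8: place WQ@(2,1)
Per-piece attacks for B:
  BR@(1,4): attacks (1,5) (1,3) (1,2) (1,1) (1,0) (2,4) (0,4) [ray(1,0) blocked at (2,4)]
  BN@(2,2): attacks (3,4) (4,3) (1,4) (0,3) (3,0) (4,1) (1,0) (0,1)
  BB@(2,4): attacks (3,5) (3,3) (4,2) (5,1) (1,5) (1,3) (0,2)
  BK@(3,2): attacks (3,3) (3,1) (4,2) (2,2) (4,3) (4,1) (2,3) (2,1)
  BB@(5,2): attacks (4,3) (3,4) (2,5) (4,1) (3,0)
  BK@(5,4): attacks (5,5) (5,3) (4,4) (4,5) (4,3)
B attacks (0,0): no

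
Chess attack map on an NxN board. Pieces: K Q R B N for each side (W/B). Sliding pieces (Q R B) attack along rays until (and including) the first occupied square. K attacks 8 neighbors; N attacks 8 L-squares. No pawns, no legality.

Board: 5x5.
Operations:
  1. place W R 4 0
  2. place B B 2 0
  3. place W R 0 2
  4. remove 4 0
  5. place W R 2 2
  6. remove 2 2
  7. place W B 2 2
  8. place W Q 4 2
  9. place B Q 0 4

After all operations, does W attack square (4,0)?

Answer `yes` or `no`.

Op 1: place WR@(4,0)
Op 2: place BB@(2,0)
Op 3: place WR@(0,2)
Op 4: remove (4,0)
Op 5: place WR@(2,2)
Op 6: remove (2,2)
Op 7: place WB@(2,2)
Op 8: place WQ@(4,2)
Op 9: place BQ@(0,4)
Per-piece attacks for W:
  WR@(0,2): attacks (0,3) (0,4) (0,1) (0,0) (1,2) (2,2) [ray(0,1) blocked at (0,4); ray(1,0) blocked at (2,2)]
  WB@(2,2): attacks (3,3) (4,4) (3,1) (4,0) (1,3) (0,4) (1,1) (0,0) [ray(-1,1) blocked at (0,4)]
  WQ@(4,2): attacks (4,3) (4,4) (4,1) (4,0) (3,2) (2,2) (3,3) (2,4) (3,1) (2,0) [ray(-1,0) blocked at (2,2); ray(-1,-1) blocked at (2,0)]
W attacks (4,0): yes

Answer: yes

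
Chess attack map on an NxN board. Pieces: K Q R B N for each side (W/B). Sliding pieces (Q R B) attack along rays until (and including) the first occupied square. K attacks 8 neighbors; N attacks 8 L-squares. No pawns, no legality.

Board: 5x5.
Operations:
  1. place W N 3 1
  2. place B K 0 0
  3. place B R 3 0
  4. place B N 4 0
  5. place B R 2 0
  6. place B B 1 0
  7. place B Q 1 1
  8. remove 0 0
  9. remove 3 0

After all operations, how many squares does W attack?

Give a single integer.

Answer: 4

Derivation:
Op 1: place WN@(3,1)
Op 2: place BK@(0,0)
Op 3: place BR@(3,0)
Op 4: place BN@(4,0)
Op 5: place BR@(2,0)
Op 6: place BB@(1,0)
Op 7: place BQ@(1,1)
Op 8: remove (0,0)
Op 9: remove (3,0)
Per-piece attacks for W:
  WN@(3,1): attacks (4,3) (2,3) (1,2) (1,0)
Union (4 distinct): (1,0) (1,2) (2,3) (4,3)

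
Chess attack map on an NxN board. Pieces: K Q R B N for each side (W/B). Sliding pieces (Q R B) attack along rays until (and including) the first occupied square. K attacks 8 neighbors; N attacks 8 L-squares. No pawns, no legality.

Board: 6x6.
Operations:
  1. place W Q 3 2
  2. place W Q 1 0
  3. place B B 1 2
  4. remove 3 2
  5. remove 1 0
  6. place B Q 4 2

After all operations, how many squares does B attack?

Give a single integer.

Op 1: place WQ@(3,2)
Op 2: place WQ@(1,0)
Op 3: place BB@(1,2)
Op 4: remove (3,2)
Op 5: remove (1,0)
Op 6: place BQ@(4,2)
Per-piece attacks for B:
  BB@(1,2): attacks (2,3) (3,4) (4,5) (2,1) (3,0) (0,3) (0,1)
  BQ@(4,2): attacks (4,3) (4,4) (4,5) (4,1) (4,0) (5,2) (3,2) (2,2) (1,2) (5,3) (5,1) (3,3) (2,4) (1,5) (3,1) (2,0) [ray(-1,0) blocked at (1,2)]
Union (22 distinct): (0,1) (0,3) (1,2) (1,5) (2,0) (2,1) (2,2) (2,3) (2,4) (3,0) (3,1) (3,2) (3,3) (3,4) (4,0) (4,1) (4,3) (4,4) (4,5) (5,1) (5,2) (5,3)

Answer: 22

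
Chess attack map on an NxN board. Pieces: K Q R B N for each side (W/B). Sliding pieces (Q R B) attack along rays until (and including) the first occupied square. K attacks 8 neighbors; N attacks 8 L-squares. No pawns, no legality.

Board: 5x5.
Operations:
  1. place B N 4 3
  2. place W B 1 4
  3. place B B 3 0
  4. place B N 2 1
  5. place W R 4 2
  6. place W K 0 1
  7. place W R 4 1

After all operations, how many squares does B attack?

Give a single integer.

Answer: 11

Derivation:
Op 1: place BN@(4,3)
Op 2: place WB@(1,4)
Op 3: place BB@(3,0)
Op 4: place BN@(2,1)
Op 5: place WR@(4,2)
Op 6: place WK@(0,1)
Op 7: place WR@(4,1)
Per-piece attacks for B:
  BN@(2,1): attacks (3,3) (4,2) (1,3) (0,2) (4,0) (0,0)
  BB@(3,0): attacks (4,1) (2,1) [ray(1,1) blocked at (4,1); ray(-1,1) blocked at (2,1)]
  BN@(4,3): attacks (2,4) (3,1) (2,2)
Union (11 distinct): (0,0) (0,2) (1,3) (2,1) (2,2) (2,4) (3,1) (3,3) (4,0) (4,1) (4,2)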